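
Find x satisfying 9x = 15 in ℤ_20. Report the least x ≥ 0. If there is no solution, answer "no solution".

15

First find gcd(9, 20):
20 = 2·9 + 2
9 = 4·2 + 1
2 = 2·1 + 0
gcd = 1, so a unique solution mod 20 exists.
Back-substitute for the Bézout coefficients:
1 = 9 − 4·2
1 = −4·20 + 9·9
So 9·(9) ≡ 1 (mod 20), giving 9⁻¹ ≡ 9.
x ≡ 9⁻¹·15 ≡ 9·15 ≡ 15 (mod 20).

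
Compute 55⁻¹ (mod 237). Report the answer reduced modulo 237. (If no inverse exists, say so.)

Run Euclid on (237, 55):
237 = 4×55 + 17
55 = 3×17 + 4
17 = 4×4 + 1
4 = 4×1 + 0
The gcd is 1. Working backward:
1 = 17 − 4·4
1 = −4·55 + 13·17
1 = 13·237 − 56·55
So 55·(-56) ≡ 1 (mod 237), and -56 ≡ 181 (mod 237).

181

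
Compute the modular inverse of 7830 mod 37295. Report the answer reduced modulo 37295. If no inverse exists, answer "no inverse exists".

no inverse exists

Compute gcd(7830, 37295):
37295 = 4·7830 + 5975
7830 = 1·5975 + 1855
5975 = 3·1855 + 410
1855 = 4·410 + 215
410 = 1·215 + 195
215 = 1·195 + 20
195 = 9·20 + 15
20 = 1·15 + 5
15 = 3·5 + 0
The gcd is 5, not 1, hence no inverse exists.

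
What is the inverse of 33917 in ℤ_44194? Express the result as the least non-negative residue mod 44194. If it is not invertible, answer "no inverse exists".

Apply the Euclidean algorithm to 44194 and 33917:
44194 = 1×33917 + 10277
33917 = 3×10277 + 3086
10277 = 3×3086 + 1019
3086 = 3×1019 + 29
1019 = 35×29 + 4
29 = 7×4 + 1
4 = 4×1 + 0
gcd = 1, so the inverse exists. Back-substitute:
1 = 29 − 7·4
1 = −7·1019 + 246·29
1 = 246·3086 − 745·1019
1 = −745·10277 + 2481·3086
1 = 2481·33917 − 8188·10277
1 = −8188·44194 + 10669·33917
So 33917·10669 ≡ 1 (mod 44194).

10669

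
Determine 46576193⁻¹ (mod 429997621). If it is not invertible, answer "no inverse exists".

288006405

Run Euclid on (429997621, 46576193):
429997621 = 9*46576193 + 10811884
46576193 = 4*10811884 + 3328657
10811884 = 3*3328657 + 825913
3328657 = 4*825913 + 25005
825913 = 33*25005 + 748
25005 = 33*748 + 321
748 = 2*321 + 106
321 = 3*106 + 3
106 = 35*3 + 1
3 = 3*1 + 0
gcd = 1, so the inverse exists. Back-substitute:
1 = 106 − 35·3
1 = −35·321 + 106·106
1 = 106·748 − 247·321
1 = −247·25005 + 8257·748
1 = 8257·825913 − 272728·25005
1 = −272728·3328657 + 1099169·825913
1 = 1099169·10811884 − 3570235·3328657
1 = −3570235·46576193 + 15380109·10811884
1 = 15380109·429997621 − 141991216·46576193
Hence 46576193⁻¹ ≡ -141991216 ≡ 288006405 (mod 429997621).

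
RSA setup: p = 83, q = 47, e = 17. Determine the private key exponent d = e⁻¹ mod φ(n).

1997

φ(n) = (p−1)(q−1) = 82·46 = 3772.
Need d with 17·d ≡ 1 (mod 3772). Apply the extended Euclidean algorithm:
3772 = 221×17 + 15
17 = 1×15 + 2
15 = 7×2 + 1
2 = 2×1 + 0
Back-substitute:
1 = 15 − 7·2
1 = −7·17 + 8·15
1 = 8·3772 − 1775·17
So 17·(-1775) ≡ 1 (mod 3772), hence d ≡ -1775 ≡ 1997 (mod 3772).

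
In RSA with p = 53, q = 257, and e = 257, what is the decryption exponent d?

8961

φ(n) = (p−1)(q−1) = 52·256 = 13312.
Need d with 257·d ≡ 1 (mod 13312). Apply the extended Euclidean algorithm:
13312 = 51*257 + 205
257 = 1*205 + 52
205 = 3*52 + 49
52 = 1*49 + 3
49 = 16*3 + 1
3 = 3*1 + 0
Back-substitute:
1 = 49 − 16·3
1 = −16·52 + 17·49
1 = 17·205 − 67·52
1 = −67·257 + 84·205
1 = 84·13312 − 4351·257
So 257·(-4351) ≡ 1 (mod 13312), hence d ≡ -4351 ≡ 8961 (mod 13312).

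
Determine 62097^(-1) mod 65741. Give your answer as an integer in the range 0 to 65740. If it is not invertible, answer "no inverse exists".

Extended Euclidean algorithm:
65741 = 1×62097 + 3644
62097 = 17×3644 + 149
3644 = 24×149 + 68
149 = 2×68 + 13
68 = 5×13 + 3
13 = 4×3 + 1
3 = 3×1 + 0
gcd = 1, so the inverse exists. Back-substitute:
1 = 13 − 4·3
1 = −4·68 + 21·13
1 = 21·149 − 46·68
1 = −46·3644 + 1125·149
1 = 1125·62097 − 19171·3644
1 = −19171·65741 + 20296·62097
So 62097·20296 ≡ 1 (mod 65741).

20296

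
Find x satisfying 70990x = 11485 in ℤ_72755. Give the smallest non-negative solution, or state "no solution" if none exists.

8856

First find gcd(70990, 72755):
72755 = 1·70990 + 1765
70990 = 40·1765 + 390
1765 = 4·390 + 205
390 = 1·205 + 185
205 = 1·185 + 20
185 = 9·20 + 5
20 = 4·5 + 0
gcd = 5 and 5 | 11485, so solutions exist. Divide through by 5: 14198x ≡ 2297 (mod 14551).
Now find 14198⁻¹ mod 14551:
14551 = 1·14198 + 353
14198 = 40·353 + 78
353 = 4·78 + 41
78 = 1·41 + 37
41 = 1·37 + 4
37 = 9·4 + 1
4 = 4·1 + 0
Back-substitute:
1 = 37 − 9·4
1 = −9·41 + 10·37
1 = 10·78 − 19·41
1 = −19·353 + 86·78
1 = 86·14198 − 3459·353
1 = −3459·14551 + 3545·14198
So 14198⁻¹ ≡ 3545 (mod 14551).
Then x ≡ 3545·2297 ≡ 8856 (mod 14551); the smallest non-negative solution is x = 8856.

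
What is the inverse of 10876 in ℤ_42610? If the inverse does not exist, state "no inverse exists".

no inverse exists

Euclidean algorithm on 42610, 10876:
42610 = 3·10876 + 9982
10876 = 1·9982 + 894
9982 = 11·894 + 148
894 = 6·148 + 6
148 = 24·6 + 4
6 = 1·4 + 2
4 = 2·2 + 0
The gcd is 2, not 1, hence no inverse exists.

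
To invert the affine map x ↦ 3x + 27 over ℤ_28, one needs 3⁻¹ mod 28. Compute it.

Run Euclid on (28, 3):
28 = 9*3 + 1
3 = 3*1 + 0
gcd = 1, so the inverse exists. Back-substitute:
1 = 28 − 9·3
Hence 3⁻¹ ≡ -9 ≡ 19 (mod 28).

19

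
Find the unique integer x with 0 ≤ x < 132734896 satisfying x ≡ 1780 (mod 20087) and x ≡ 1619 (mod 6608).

119097603

Write x = 1780 + 20087·k. Then 20087·k ≡ 1619 − 1780 ≡ 6447 (mod 6608).
Need 20087⁻¹ mod 6608. Extended Euclid on (6608, 263):
6608 = 25×263 + 33
263 = 7×33 + 32
33 = 1×32 + 1
32 = 32×1 + 0
Back-substitute:
1 = 33 − 32
1 = −263 + 8·33
1 = 8·6608 − 201·263
20087⁻¹ ≡ 6407 (mod 6608), so k ≡ 6407·6447 ≡ 5929 (mod 6608).
x = 1780 + 20087·5929 = 119097603.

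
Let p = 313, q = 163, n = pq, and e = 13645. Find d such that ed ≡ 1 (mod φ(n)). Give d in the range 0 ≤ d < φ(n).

45973

φ(n) = (p−1)(q−1) = 312·162 = 50544.
Need d with 13645·d ≡ 1 (mod 50544). Apply the extended Euclidean algorithm:
50544 = 3*13645 + 9609
13645 = 1*9609 + 4036
9609 = 2*4036 + 1537
4036 = 2*1537 + 962
1537 = 1*962 + 575
962 = 1*575 + 387
575 = 1*387 + 188
387 = 2*188 + 11
188 = 17*11 + 1
11 = 11*1 + 0
Back-substitute:
1 = 188 − 17·11
1 = −17·387 + 35·188
1 = 35·575 − 52·387
1 = −52·962 + 87·575
1 = 87·1537 − 139·962
1 = −139·4036 + 365·1537
1 = 365·9609 − 869·4036
1 = −869·13645 + 1234·9609
1 = 1234·50544 − 4571·13645
So 13645·(-4571) ≡ 1 (mod 50544), hence d ≡ -4571 ≡ 45973 (mod 50544).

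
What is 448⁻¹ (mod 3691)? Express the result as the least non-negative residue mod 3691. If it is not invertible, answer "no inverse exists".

Run Euclid on (3691, 448):
3691 = 8·448 + 107
448 = 4·107 + 20
107 = 5·20 + 7
20 = 2·7 + 6
7 = 1·6 + 1
6 = 6·1 + 0
Since gcd(448, 3691) = 1, back-substitute to write 1 as a combination:
1 = 7 − 6
1 = −20 + 3·7
1 = 3·107 − 16·20
1 = −16·448 + 67·107
1 = 67·3691 − 552·448
Hence 448⁻¹ ≡ -552 ≡ 3139 (mod 3691).

3139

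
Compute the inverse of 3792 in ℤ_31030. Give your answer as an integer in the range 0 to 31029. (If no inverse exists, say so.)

Euclidean algorithm on 31030, 3792:
31030 = 8·3792 + 694
3792 = 5·694 + 322
694 = 2·322 + 50
322 = 6·50 + 22
50 = 2·22 + 6
22 = 3·6 + 4
6 = 1·4 + 2
4 = 2·2 + 0
gcd(3792, 31030) = 2 ≠ 1, so 3792 has no multiplicative inverse modulo 31030.

no inverse exists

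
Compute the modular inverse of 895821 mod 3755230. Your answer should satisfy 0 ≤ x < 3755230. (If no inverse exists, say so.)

116951

Apply the Euclidean algorithm to 3755230 and 895821:
3755230 = 4×895821 + 171946
895821 = 5×171946 + 36091
171946 = 4×36091 + 27582
36091 = 1×27582 + 8509
27582 = 3×8509 + 2055
8509 = 4×2055 + 289
2055 = 7×289 + 32
289 = 9×32 + 1
32 = 32×1 + 0
gcd = 1, so the inverse exists. Back-substitute:
1 = 289 − 9·32
1 = −9·2055 + 64·289
1 = 64·8509 − 265·2055
1 = −265·27582 + 859·8509
1 = 859·36091 − 1124·27582
1 = −1124·171946 + 5355·36091
1 = 5355·895821 − 27899·171946
1 = −27899·3755230 + 116951·895821
So 895821·116951 ≡ 1 (mod 3755230).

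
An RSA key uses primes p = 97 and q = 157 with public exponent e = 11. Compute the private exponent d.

φ(n) = (p−1)(q−1) = 96·156 = 14976.
Need d with 11·d ≡ 1 (mod 14976). Apply the extended Euclidean algorithm:
14976 = 1361*11 + 5
11 = 2*5 + 1
5 = 5*1 + 0
Back-substitute:
1 = 11 − 2·5
1 = −2·14976 + 2723·11
So 11·2723 ≡ 1 (mod 14976), hence d = 2723.

2723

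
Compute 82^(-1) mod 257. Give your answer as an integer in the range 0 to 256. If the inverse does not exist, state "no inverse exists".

Apply the Euclidean algorithm to 257 and 82:
257 = 3×82 + 11
82 = 7×11 + 5
11 = 2×5 + 1
5 = 5×1 + 0
The gcd is 1. Working backward:
1 = 11 − 2·5
1 = −2·82 + 15·11
1 = 15·257 − 47·82
Hence 82⁻¹ ≡ -47 ≡ 210 (mod 257).

210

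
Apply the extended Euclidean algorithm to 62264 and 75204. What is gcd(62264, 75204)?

4

Repeated division:
75204 = 1×62264 + 12940
62264 = 4×12940 + 10504
12940 = 1×10504 + 2436
10504 = 4×2436 + 760
2436 = 3×760 + 156
760 = 4×156 + 136
156 = 1×136 + 20
136 = 6×20 + 16
20 = 1×16 + 4
16 = 4×4 + 0
gcd(62264, 75204) = 4.
Working backward:
4 = 20 − 16
4 = −136 + 7·20
4 = 7·156 − 8·136
4 = −8·760 + 39·156
4 = 39·2436 − 125·760
4 = −125·10504 + 539·2436
4 = 539·12940 − 664·10504
4 = −664·62264 + 3195·12940
4 = 3195·75204 − 3859·62264
So 4 = (3195)·75204 + (-3859)·62264.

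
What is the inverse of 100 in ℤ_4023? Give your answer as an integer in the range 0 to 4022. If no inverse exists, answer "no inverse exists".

Extended Euclidean algorithm:
4023 = 40×100 + 23
100 = 4×23 + 8
23 = 2×8 + 7
8 = 1×7 + 1
7 = 7×1 + 0
gcd = 1, so the inverse exists. Back-substitute:
1 = 8 − 7
1 = −23 + 3·8
1 = 3·100 − 13·23
1 = −13·4023 + 523·100
So 100·523 ≡ 1 (mod 4023).

523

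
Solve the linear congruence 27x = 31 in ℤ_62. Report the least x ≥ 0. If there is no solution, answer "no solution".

31

First find gcd(27, 62):
62 = 2×27 + 8
27 = 3×8 + 3
8 = 2×3 + 2
3 = 1×2 + 1
2 = 2×1 + 0
gcd = 1, so a unique solution mod 62 exists.
Back-substitute for the Bézout coefficients:
1 = 3 − 2
1 = −8 + 3·3
1 = 3·27 − 10·8
1 = −10·62 + 23·27
So 27·(23) ≡ 1 (mod 62), giving 27⁻¹ ≡ 23.
x ≡ 27⁻¹·31 ≡ 23·31 ≡ 31 (mod 62).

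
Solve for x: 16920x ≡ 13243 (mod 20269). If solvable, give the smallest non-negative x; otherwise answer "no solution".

8330

First find gcd(16920, 20269):
20269 = 1*16920 + 3349
16920 = 5*3349 + 175
3349 = 19*175 + 24
175 = 7*24 + 7
24 = 3*7 + 3
7 = 2*3 + 1
3 = 3*1 + 0
gcd = 1, so a unique solution mod 20269 exists.
Back-substitute for the Bézout coefficients:
1 = 7 − 2·3
1 = −2·24 + 7·7
1 = 7·175 − 51·24
1 = −51·3349 + 976·175
1 = 976·16920 − 4931·3349
1 = −4931·20269 + 5907·16920
So 16920·(5907) ≡ 1 (mod 20269), giving 16920⁻¹ ≡ 5907.
x ≡ 16920⁻¹·13243 ≡ 5907·13243 ≡ 8330 (mod 20269).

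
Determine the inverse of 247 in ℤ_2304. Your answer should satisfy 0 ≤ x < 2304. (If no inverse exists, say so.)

1735

Run Euclid on (2304, 247):
2304 = 9×247 + 81
247 = 3×81 + 4
81 = 20×4 + 1
4 = 4×1 + 0
The gcd is 1. Working backward:
1 = 81 − 20·4
1 = −20·247 + 61·81
1 = 61·2304 − 569·247
Hence 247⁻¹ ≡ -569 ≡ 1735 (mod 2304).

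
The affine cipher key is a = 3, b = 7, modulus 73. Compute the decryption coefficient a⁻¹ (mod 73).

49

gcd(73, 3) by repeated division:
73 = 24×3 + 1
3 = 3×1 + 0
gcd = 1, so the inverse exists. Back-substitute:
1 = 73 − 24·3
So 3·(-24) ≡ 1 (mod 73), and -24 ≡ 49 (mod 73).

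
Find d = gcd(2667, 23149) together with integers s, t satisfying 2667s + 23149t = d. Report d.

Euclidean algorithm:
23149 = 8*2667 + 1813
2667 = 1*1813 + 854
1813 = 2*854 + 105
854 = 8*105 + 14
105 = 7*14 + 7
14 = 2*7 + 0
gcd(2667, 23149) = 7.
Working backward:
7 = 105 − 7·14
7 = −7·854 + 57·105
7 = 57·1813 − 121·854
7 = −121·2667 + 178·1813
7 = 178·23149 − 1545·2667
So 7 = (178)·23149 + (-1545)·2667.

7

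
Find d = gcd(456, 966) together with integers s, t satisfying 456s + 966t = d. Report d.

Euclidean algorithm:
966 = 2×456 + 54
456 = 8×54 + 24
54 = 2×24 + 6
24 = 4×6 + 0
gcd(456, 966) = 6.
Back-substituting:
6 = 54 − 2·24
6 = −2·456 + 17·54
6 = 17·966 − 36·456
So 6 = (17)·966 + (-36)·456.

6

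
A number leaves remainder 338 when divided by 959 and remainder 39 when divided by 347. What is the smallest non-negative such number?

202687

Write x = 338 + 959·k. Then 959·k ≡ 39 − 338 ≡ 48 (mod 347).
Need 959⁻¹ mod 347. Extended Euclid on (347, 265):
347 = 1*265 + 82
265 = 3*82 + 19
82 = 4*19 + 6
19 = 3*6 + 1
6 = 6*1 + 0
Back-substitute:
1 = 19 − 3·6
1 = −3·82 + 13·19
1 = 13·265 − 42·82
1 = −42·347 + 55·265
959⁻¹ ≡ 55 (mod 347), so k ≡ 55·48 ≡ 211 (mod 347).
x = 338 + 959·211 = 202687.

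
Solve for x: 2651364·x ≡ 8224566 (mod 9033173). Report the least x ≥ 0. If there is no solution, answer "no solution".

2534743

First find gcd(2651364, 9033173):
9033173 = 3·2651364 + 1079081
2651364 = 2·1079081 + 493202
1079081 = 2·493202 + 92677
493202 = 5·92677 + 29817
92677 = 3·29817 + 3226
29817 = 9·3226 + 783
3226 = 4·783 + 94
783 = 8·94 + 31
94 = 3·31 + 1
31 = 31·1 + 0
gcd = 1, so a unique solution mod 9033173 exists.
Back-substitute for the Bézout coefficients:
1 = 94 − 3·31
1 = −3·783 + 25·94
1 = 25·3226 − 103·783
1 = −103·29817 + 952·3226
1 = 952·92677 − 2959·29817
1 = −2959·493202 + 15747·92677
1 = 15747·1079081 − 34453·493202
1 = −34453·2651364 + 84653·1079081
1 = 84653·9033173 − 288412·2651364
So 2651364·(-288412) ≡ 1 (mod 9033173), giving 2651364⁻¹ ≡ 8744761.
x ≡ 2651364⁻¹·8224566 ≡ 8744761·8224566 ≡ 2534743 (mod 9033173).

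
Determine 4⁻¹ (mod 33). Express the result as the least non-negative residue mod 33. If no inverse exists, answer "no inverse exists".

gcd(33, 4) by repeated division:
33 = 8·4 + 1
4 = 4·1 + 0
gcd = 1, so the inverse exists. Back-substitute:
1 = 33 − 8·4
Thus 4·(-8) ≡ 1 (mod 33); reducing, -8 mod 33 = 25.

25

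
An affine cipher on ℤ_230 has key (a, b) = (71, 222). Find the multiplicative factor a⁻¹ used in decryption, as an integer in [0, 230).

81

gcd(230, 71) by repeated division:
230 = 3*71 + 17
71 = 4*17 + 3
17 = 5*3 + 2
3 = 1*2 + 1
2 = 2*1 + 0
The gcd is 1. Working backward:
1 = 3 − 2
1 = −17 + 6·3
1 = 6·71 − 25·17
1 = −25·230 + 81·71
So 71·81 ≡ 1 (mod 230).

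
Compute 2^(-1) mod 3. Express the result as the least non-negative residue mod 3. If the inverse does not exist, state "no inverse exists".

2

gcd(3, 2) by repeated division:
3 = 1×2 + 1
2 = 2×1 + 0
gcd = 1, so the inverse exists. Back-substitute:
1 = 3 − 2
So 2·(-1) ≡ 1 (mod 3), and -1 ≡ 2 (mod 3).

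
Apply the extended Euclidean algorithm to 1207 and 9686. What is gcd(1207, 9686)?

Apply Euclid's algorithm to 9686 and 1207:
9686 = 8×1207 + 30
1207 = 40×30 + 7
30 = 4×7 + 2
7 = 3×2 + 1
2 = 2×1 + 0
gcd(1207, 9686) = 1.
Express as a combination:
1 = 7 − 3·2
1 = −3·30 + 13·7
1 = 13·1207 − 523·30
1 = −523·9686 + 4197·1207
So 1 = (-523)·9686 + (4197)·1207.

1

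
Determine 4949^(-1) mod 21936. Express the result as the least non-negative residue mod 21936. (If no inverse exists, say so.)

16493

Extended Euclidean algorithm:
21936 = 4·4949 + 2140
4949 = 2·2140 + 669
2140 = 3·669 + 133
669 = 5·133 + 4
133 = 33·4 + 1
4 = 4·1 + 0
Since gcd(4949, 21936) = 1, back-substitute to write 1 as a combination:
1 = 133 − 33·4
1 = −33·669 + 166·133
1 = 166·2140 − 531·669
1 = −531·4949 + 1228·2140
1 = 1228·21936 − 5443·4949
Hence 4949⁻¹ ≡ -5443 ≡ 16493 (mod 21936).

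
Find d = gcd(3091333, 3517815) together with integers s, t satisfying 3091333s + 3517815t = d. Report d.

Repeated division:
3517815 = 1*3091333 + 426482
3091333 = 7*426482 + 105959
426482 = 4*105959 + 2646
105959 = 40*2646 + 119
2646 = 22*119 + 28
119 = 4*28 + 7
28 = 4*7 + 0
gcd(3091333, 3517815) = 7.
Working backward:
7 = 119 − 4·28
7 = −4·2646 + 89·119
7 = 89·105959 − 3564·2646
7 = −3564·426482 + 14345·105959
7 = 14345·3091333 − 103979·426482
7 = −103979·3517815 + 118324·3091333
So 7 = (-103979)·3517815 + (118324)·3091333.

7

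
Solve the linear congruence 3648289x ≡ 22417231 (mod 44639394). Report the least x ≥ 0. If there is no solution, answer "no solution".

First find gcd(3648289, 44639394):
44639394 = 12·3648289 + 859926
3648289 = 4·859926 + 208585
859926 = 4·208585 + 25586
208585 = 8·25586 + 3897
25586 = 6·3897 + 2204
3897 = 1·2204 + 1693
2204 = 1·1693 + 511
1693 = 3·511 + 160
511 = 3·160 + 31
160 = 5·31 + 5
31 = 6·5 + 1
5 = 5·1 + 0
gcd = 1, so a unique solution mod 44639394 exists.
Back-substitute for the Bézout coefficients:
1 = 31 − 6·5
1 = −6·160 + 31·31
1 = 31·511 − 99·160
1 = −99·1693 + 328·511
1 = 328·2204 − 427·1693
1 = −427·3897 + 755·2204
1 = 755·25586 − 4957·3897
1 = −4957·208585 + 40411·25586
1 = 40411·859926 − 166601·208585
1 = −166601·3648289 + 706815·859926
1 = 706815·44639394 − 8648381·3648289
So 3648289·(-8648381) ≡ 1 (mod 44639394), giving 3648289⁻¹ ≡ 35991013.
x ≡ 3648289⁻¹·22417231 ≡ 35991013·22417231 ≡ 17116267 (mod 44639394).

17116267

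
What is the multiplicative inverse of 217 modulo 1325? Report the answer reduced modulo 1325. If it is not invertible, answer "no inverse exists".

403

gcd(1325, 217) by repeated division:
1325 = 6*217 + 23
217 = 9*23 + 10
23 = 2*10 + 3
10 = 3*3 + 1
3 = 3*1 + 0
The gcd is 1. Working backward:
1 = 10 − 3·3
1 = −3·23 + 7·10
1 = 7·217 − 66·23
1 = −66·1325 + 403·217
So 217·403 ≡ 1 (mod 1325).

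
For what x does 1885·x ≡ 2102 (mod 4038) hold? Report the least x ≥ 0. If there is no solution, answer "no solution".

First find gcd(1885, 4038):
4038 = 2*1885 + 268
1885 = 7*268 + 9
268 = 29*9 + 7
9 = 1*7 + 2
7 = 3*2 + 1
2 = 2*1 + 0
gcd = 1, so a unique solution mod 4038 exists.
Back-substitute for the Bézout coefficients:
1 = 7 − 3·2
1 = −3·9 + 4·7
1 = 4·268 − 119·9
1 = −119·1885 + 837·268
1 = 837·4038 − 1793·1885
So 1885·(-1793) ≡ 1 (mod 4038), giving 1885⁻¹ ≡ 2245.
x ≡ 1885⁻¹·2102 ≡ 2245·2102 ≡ 2606 (mod 4038).

2606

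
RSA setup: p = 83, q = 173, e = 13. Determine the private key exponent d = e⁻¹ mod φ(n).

φ(n) = (p−1)(q−1) = 82·172 = 14104.
Need d with 13·d ≡ 1 (mod 14104). Apply the extended Euclidean algorithm:
14104 = 1084*13 + 12
13 = 1*12 + 1
12 = 12*1 + 0
Back-substitute:
1 = 13 − 12
1 = −14104 + 1085·13
So 13·1085 ≡ 1 (mod 14104), hence d = 1085.

1085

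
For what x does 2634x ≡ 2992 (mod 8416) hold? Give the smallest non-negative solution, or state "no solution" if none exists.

First find gcd(2634, 8416):
8416 = 3×2634 + 514
2634 = 5×514 + 64
514 = 8×64 + 2
64 = 32×2 + 0
gcd = 2 and 2 | 2992, so solutions exist. Divide through by 2: 1317x ≡ 1496 (mod 4208).
Now find 1317⁻¹ mod 4208:
4208 = 3·1317 + 257
1317 = 5·257 + 32
257 = 8·32 + 1
32 = 32·1 + 0
Back-substitute:
1 = 257 − 8·32
1 = −8·1317 + 41·257
1 = 41·4208 − 131·1317
So 1317·(-131) ≡ 1 (mod 4208), i.e. 1317⁻¹ ≡ 4077.
Then x ≡ 4077·1496 ≡ 1800 (mod 4208); the smallest non-negative solution is x = 1800.

1800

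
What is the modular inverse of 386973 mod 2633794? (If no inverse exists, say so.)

1196595

Extended Euclidean algorithm:
2633794 = 6·386973 + 311956
386973 = 1·311956 + 75017
311956 = 4·75017 + 11888
75017 = 6·11888 + 3689
11888 = 3·3689 + 821
3689 = 4·821 + 405
821 = 2·405 + 11
405 = 36·11 + 9
11 = 1·9 + 2
9 = 4·2 + 1
2 = 2·1 + 0
gcd = 1, so the inverse exists. Back-substitute:
1 = 9 − 4·2
1 = −4·11 + 5·9
1 = 5·405 − 184·11
1 = −184·821 + 373·405
1 = 373·3689 − 1676·821
1 = −1676·11888 + 5401·3689
1 = 5401·75017 − 34082·11888
1 = −34082·311956 + 141729·75017
1 = 141729·386973 − 175811·311956
1 = −175811·2633794 + 1196595·386973
So 386973·1196595 ≡ 1 (mod 2633794).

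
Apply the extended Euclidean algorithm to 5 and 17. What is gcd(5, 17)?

Euclidean algorithm:
17 = 3*5 + 2
5 = 2*2 + 1
2 = 2*1 + 0
gcd(5, 17) = 1.
Express as a combination:
1 = 5 − 2·2
1 = −2·17 + 7·5
So 1 = (-2)·17 + (7)·5.

1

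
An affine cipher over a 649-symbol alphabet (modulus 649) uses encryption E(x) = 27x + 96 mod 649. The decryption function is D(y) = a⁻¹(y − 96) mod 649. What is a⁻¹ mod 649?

Run Euclid on (649, 27):
649 = 24×27 + 1
27 = 27×1 + 0
gcd = 1, so the inverse exists. Back-substitute:
1 = 649 − 24·27
So 27·(-24) ≡ 1 (mod 649), and -24 ≡ 625 (mod 649).

625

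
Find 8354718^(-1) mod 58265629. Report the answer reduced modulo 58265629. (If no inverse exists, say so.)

30763819

gcd(58265629, 8354718) by repeated division:
58265629 = 6*8354718 + 8137321
8354718 = 1*8137321 + 217397
8137321 = 37*217397 + 93632
217397 = 2*93632 + 30133
93632 = 3*30133 + 3233
30133 = 9*3233 + 1036
3233 = 3*1036 + 125
1036 = 8*125 + 36
125 = 3*36 + 17
36 = 2*17 + 2
17 = 8*2 + 1
2 = 2*1 + 0
gcd = 1, so the inverse exists. Back-substitute:
1 = 17 − 8·2
1 = −8·36 + 17·17
1 = 17·125 − 59·36
1 = −59·1036 + 489·125
1 = 489·3233 − 1526·1036
1 = −1526·30133 + 14223·3233
1 = 14223·93632 − 44195·30133
1 = −44195·217397 + 102613·93632
1 = 102613·8137321 − 3840876·217397
1 = −3840876·8354718 + 3943489·8137321
1 = 3943489·58265629 − 27501810·8354718
Hence 8354718⁻¹ ≡ -27501810 ≡ 30763819 (mod 58265629).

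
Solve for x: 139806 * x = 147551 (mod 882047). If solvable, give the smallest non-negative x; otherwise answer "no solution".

First find gcd(139806, 882047):
882047 = 6*139806 + 43211
139806 = 3*43211 + 10173
43211 = 4*10173 + 2519
10173 = 4*2519 + 97
2519 = 25*97 + 94
97 = 1*94 + 3
94 = 31*3 + 1
3 = 3*1 + 0
gcd = 1, so a unique solution mod 882047 exists.
Back-substitute for the Bézout coefficients:
1 = 94 − 31·3
1 = −31·97 + 32·94
1 = 32·2519 − 831·97
1 = −831·10173 + 3356·2519
1 = 3356·43211 − 14255·10173
1 = −14255·139806 + 46121·43211
1 = 46121·882047 − 290981·139806
So 139806·(-290981) ≡ 1 (mod 882047), giving 139806⁻¹ ≡ 591066.
x ≡ 139806⁻¹·147551 ≡ 591066·147551 ≡ 864288 (mod 882047).

864288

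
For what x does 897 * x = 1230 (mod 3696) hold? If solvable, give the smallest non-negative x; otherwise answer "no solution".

1118

First find gcd(897, 3696):
3696 = 4*897 + 108
897 = 8*108 + 33
108 = 3*33 + 9
33 = 3*9 + 6
9 = 1*6 + 3
6 = 2*3 + 0
gcd = 3 and 3 | 1230, so solutions exist. Divide through by 3: 299x ≡ 410 (mod 1232).
Now find 299⁻¹ mod 1232:
1232 = 4*299 + 36
299 = 8*36 + 11
36 = 3*11 + 3
11 = 3*3 + 2
3 = 1*2 + 1
2 = 2*1 + 0
Back-substitute:
1 = 3 − 2
1 = −11 + 4·3
1 = 4·36 − 13·11
1 = −13·299 + 108·36
1 = 108·1232 − 445·299
So 299·(-445) ≡ 1 (mod 1232), i.e. 299⁻¹ ≡ 787.
Then x ≡ 787·410 ≡ 1118 (mod 1232); the smallest non-negative solution is x = 1118.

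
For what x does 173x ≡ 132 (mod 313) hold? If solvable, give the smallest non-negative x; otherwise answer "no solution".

First find gcd(173, 313):
313 = 1*173 + 140
173 = 1*140 + 33
140 = 4*33 + 8
33 = 4*8 + 1
8 = 8*1 + 0
gcd = 1, so a unique solution mod 313 exists.
Back-substitute for the Bézout coefficients:
1 = 33 − 4·8
1 = −4·140 + 17·33
1 = 17·173 − 21·140
1 = −21·313 + 38·173
So 173·(38) ≡ 1 (mod 313), giving 173⁻¹ ≡ 38.
x ≡ 173⁻¹·132 ≡ 38·132 ≡ 8 (mod 313).

8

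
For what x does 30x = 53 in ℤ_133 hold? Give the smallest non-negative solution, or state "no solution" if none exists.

86

First find gcd(30, 133):
133 = 4*30 + 13
30 = 2*13 + 4
13 = 3*4 + 1
4 = 4*1 + 0
gcd = 1, so a unique solution mod 133 exists.
Back-substitute for the Bézout coefficients:
1 = 13 − 3·4
1 = −3·30 + 7·13
1 = 7·133 − 31·30
So 30·(-31) ≡ 1 (mod 133), giving 30⁻¹ ≡ 102.
x ≡ 30⁻¹·53 ≡ 102·53 ≡ 86 (mod 133).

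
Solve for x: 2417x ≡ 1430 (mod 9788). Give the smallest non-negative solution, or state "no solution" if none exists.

First find gcd(2417, 9788):
9788 = 4·2417 + 120
2417 = 20·120 + 17
120 = 7·17 + 1
17 = 17·1 + 0
gcd = 1, so a unique solution mod 9788 exists.
Back-substitute for the Bézout coefficients:
1 = 120 − 7·17
1 = −7·2417 + 141·120
1 = 141·9788 − 571·2417
So 2417·(-571) ≡ 1 (mod 9788), giving 2417⁻¹ ≡ 9217.
x ≡ 2417⁻¹·1430 ≡ 9217·1430 ≡ 5662 (mod 9788).

5662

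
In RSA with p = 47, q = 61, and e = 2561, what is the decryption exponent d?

2441

φ(n) = (p−1)(q−1) = 46·60 = 2760.
Need d with 2561·d ≡ 1 (mod 2760). Apply the extended Euclidean algorithm:
2760 = 1×2561 + 199
2561 = 12×199 + 173
199 = 1×173 + 26
173 = 6×26 + 17
26 = 1×17 + 9
17 = 1×9 + 8
9 = 1×8 + 1
8 = 8×1 + 0
Back-substitute:
1 = 9 − 8
1 = −17 + 2·9
1 = 2·26 − 3·17
1 = −3·173 + 20·26
1 = 20·199 − 23·173
1 = −23·2561 + 296·199
1 = 296·2760 − 319·2561
So 2561·(-319) ≡ 1 (mod 2760), hence d ≡ -319 ≡ 2441 (mod 2760).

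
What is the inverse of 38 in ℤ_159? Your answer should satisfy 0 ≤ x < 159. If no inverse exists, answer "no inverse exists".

113

Extended Euclidean algorithm:
159 = 4·38 + 7
38 = 5·7 + 3
7 = 2·3 + 1
3 = 3·1 + 0
The gcd is 1. Working backward:
1 = 7 − 2·3
1 = −2·38 + 11·7
1 = 11·159 − 46·38
So 38·(-46) ≡ 1 (mod 159), and -46 ≡ 113 (mod 159).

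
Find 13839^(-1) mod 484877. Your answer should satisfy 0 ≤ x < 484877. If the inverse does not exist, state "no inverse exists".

226339

Run Euclid on (484877, 13839):
484877 = 35*13839 + 512
13839 = 27*512 + 15
512 = 34*15 + 2
15 = 7*2 + 1
2 = 2*1 + 0
The gcd is 1. Working backward:
1 = 15 − 7·2
1 = −7·512 + 239·15
1 = 239·13839 − 6460·512
1 = −6460·484877 + 226339·13839
So 13839·226339 ≡ 1 (mod 484877).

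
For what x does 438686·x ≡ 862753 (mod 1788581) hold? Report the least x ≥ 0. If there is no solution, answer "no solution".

1389607

First find gcd(438686, 1788581):
1788581 = 4*438686 + 33837
438686 = 12*33837 + 32642
33837 = 1*32642 + 1195
32642 = 27*1195 + 377
1195 = 3*377 + 64
377 = 5*64 + 57
64 = 1*57 + 7
57 = 8*7 + 1
7 = 7*1 + 0
gcd = 1, so a unique solution mod 1788581 exists.
Back-substitute for the Bézout coefficients:
1 = 57 − 8·7
1 = −8·64 + 9·57
1 = 9·377 − 53·64
1 = −53·1195 + 168·377
1 = 168·32642 − 4589·1195
1 = −4589·33837 + 4757·32642
1 = 4757·438686 − 61673·33837
1 = −61673·1788581 + 251449·438686
So 438686·(251449) ≡ 1 (mod 1788581), giving 438686⁻¹ ≡ 251449.
x ≡ 438686⁻¹·862753 ≡ 251449·862753 ≡ 1389607 (mod 1788581).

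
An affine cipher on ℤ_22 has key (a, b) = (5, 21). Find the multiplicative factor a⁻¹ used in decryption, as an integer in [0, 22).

9

Apply the Euclidean algorithm to 22 and 5:
22 = 4×5 + 2
5 = 2×2 + 1
2 = 2×1 + 0
The gcd is 1. Working backward:
1 = 5 − 2·2
1 = −2·22 + 9·5
So 5·9 ≡ 1 (mod 22).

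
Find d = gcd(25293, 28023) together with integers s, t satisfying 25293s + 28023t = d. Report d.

3

Euclidean algorithm:
28023 = 1*25293 + 2730
25293 = 9*2730 + 723
2730 = 3*723 + 561
723 = 1*561 + 162
561 = 3*162 + 75
162 = 2*75 + 12
75 = 6*12 + 3
12 = 4*3 + 0
gcd(25293, 28023) = 3.
Working backward:
3 = 75 − 6·12
3 = −6·162 + 13·75
3 = 13·561 − 45·162
3 = −45·723 + 58·561
3 = 58·2730 − 219·723
3 = −219·25293 + 2029·2730
3 = 2029·28023 − 2248·25293
So 3 = (2029)·28023 + (-2248)·25293.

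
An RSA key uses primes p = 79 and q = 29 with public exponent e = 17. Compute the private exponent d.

φ(n) = (p−1)(q−1) = 78·28 = 2184.
Need d with 17·d ≡ 1 (mod 2184). Apply the extended Euclidean algorithm:
2184 = 128*17 + 8
17 = 2*8 + 1
8 = 8*1 + 0
Back-substitute:
1 = 17 − 2·8
1 = −2·2184 + 257·17
So 17·257 ≡ 1 (mod 2184), hence d = 257.

257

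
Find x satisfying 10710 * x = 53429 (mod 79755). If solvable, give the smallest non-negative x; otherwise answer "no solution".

gcd(10710, 79755):
79755 = 7*10710 + 4785
10710 = 2*4785 + 1140
4785 = 4*1140 + 225
1140 = 5*225 + 15
225 = 15*15 + 0
gcd = 15, but 15 ∤ 53429, so the congruence has no solution.

no solution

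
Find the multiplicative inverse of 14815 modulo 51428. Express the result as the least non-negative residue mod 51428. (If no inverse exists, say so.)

2423

Run Euclid on (51428, 14815):
51428 = 3·14815 + 6983
14815 = 2·6983 + 849
6983 = 8·849 + 191
849 = 4·191 + 85
191 = 2·85 + 21
85 = 4·21 + 1
21 = 21·1 + 0
The gcd is 1. Working backward:
1 = 85 − 4·21
1 = −4·191 + 9·85
1 = 9·849 − 40·191
1 = −40·6983 + 329·849
1 = 329·14815 − 698·6983
1 = −698·51428 + 2423·14815
So 14815·2423 ≡ 1 (mod 51428).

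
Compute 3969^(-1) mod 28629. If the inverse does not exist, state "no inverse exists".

Compute gcd(3969, 28629):
28629 = 7·3969 + 846
3969 = 4·846 + 585
846 = 1·585 + 261
585 = 2·261 + 63
261 = 4·63 + 9
63 = 7·9 + 0
Since gcd = 9 > 1, 3969 is not a unit mod 28629.

no inverse exists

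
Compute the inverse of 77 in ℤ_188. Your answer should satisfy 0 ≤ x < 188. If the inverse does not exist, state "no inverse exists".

105

gcd(188, 77) by repeated division:
188 = 2*77 + 34
77 = 2*34 + 9
34 = 3*9 + 7
9 = 1*7 + 2
7 = 3*2 + 1
2 = 2*1 + 0
gcd = 1, so the inverse exists. Back-substitute:
1 = 7 − 3·2
1 = −3·9 + 4·7
1 = 4·34 − 15·9
1 = −15·77 + 34·34
1 = 34·188 − 83·77
So 77·(-83) ≡ 1 (mod 188), and -83 ≡ 105 (mod 188).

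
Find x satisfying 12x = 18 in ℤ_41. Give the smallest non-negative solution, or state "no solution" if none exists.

22

First find gcd(12, 41):
41 = 3*12 + 5
12 = 2*5 + 2
5 = 2*2 + 1
2 = 2*1 + 0
gcd = 1, so a unique solution mod 41 exists.
Back-substitute for the Bézout coefficients:
1 = 5 − 2·2
1 = −2·12 + 5·5
1 = 5·41 − 17·12
So 12·(-17) ≡ 1 (mod 41), giving 12⁻¹ ≡ 24.
x ≡ 12⁻¹·18 ≡ 24·18 ≡ 22 (mod 41).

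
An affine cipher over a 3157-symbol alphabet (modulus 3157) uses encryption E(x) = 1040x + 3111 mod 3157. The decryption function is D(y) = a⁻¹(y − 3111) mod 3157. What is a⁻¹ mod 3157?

Extended Euclidean algorithm:
3157 = 3·1040 + 37
1040 = 28·37 + 4
37 = 9·4 + 1
4 = 4·1 + 0
The gcd is 1. Working backward:
1 = 37 − 9·4
1 = −9·1040 + 253·37
1 = 253·3157 − 768·1040
Hence 1040⁻¹ ≡ -768 ≡ 2389 (mod 3157).

2389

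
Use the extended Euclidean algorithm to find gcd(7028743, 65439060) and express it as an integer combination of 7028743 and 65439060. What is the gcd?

Apply Euclid's algorithm to 65439060 and 7028743:
65439060 = 9·7028743 + 2180373
7028743 = 3·2180373 + 487624
2180373 = 4·487624 + 229877
487624 = 2·229877 + 27870
229877 = 8·27870 + 6917
27870 = 4·6917 + 202
6917 = 34·202 + 49
202 = 4·49 + 6
49 = 8·6 + 1
6 = 6·1 + 0
gcd(7028743, 65439060) = 1.
Back-substituting:
1 = 49 − 8·6
1 = −8·202 + 33·49
1 = 33·6917 − 1130·202
1 = −1130·27870 + 4553·6917
1 = 4553·229877 − 37554·27870
1 = −37554·487624 + 79661·229877
1 = 79661·2180373 − 356198·487624
1 = −356198·7028743 + 1148255·2180373
1 = 1148255·65439060 − 10690493·7028743
So 1 = (1148255)·65439060 + (-10690493)·7028743.

1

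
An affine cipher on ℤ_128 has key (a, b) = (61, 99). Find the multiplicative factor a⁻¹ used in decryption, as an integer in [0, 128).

Apply the Euclidean algorithm to 128 and 61:
128 = 2·61 + 6
61 = 10·6 + 1
6 = 6·1 + 0
gcd = 1, so the inverse exists. Back-substitute:
1 = 61 − 10·6
1 = −10·128 + 21·61
So 61·21 ≡ 1 (mod 128).

21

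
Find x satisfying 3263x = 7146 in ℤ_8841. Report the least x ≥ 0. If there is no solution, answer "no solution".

First find gcd(3263, 8841):
8841 = 2*3263 + 2315
3263 = 1*2315 + 948
2315 = 2*948 + 419
948 = 2*419 + 110
419 = 3*110 + 89
110 = 1*89 + 21
89 = 4*21 + 5
21 = 4*5 + 1
5 = 5*1 + 0
gcd = 1, so a unique solution mod 8841 exists.
Back-substitute for the Bézout coefficients:
1 = 21 − 4·5
1 = −4·89 + 17·21
1 = 17·110 − 21·89
1 = −21·419 + 80·110
1 = 80·948 − 181·419
1 = −181·2315 + 442·948
1 = 442·3263 − 623·2315
1 = −623·8841 + 1688·3263
So 3263·(1688) ≡ 1 (mod 8841), giving 3263⁻¹ ≡ 1688.
x ≡ 3263⁻¹·7146 ≡ 1688·7146 ≡ 3324 (mod 8841).

3324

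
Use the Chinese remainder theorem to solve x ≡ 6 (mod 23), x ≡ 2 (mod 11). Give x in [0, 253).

167

Write x = 6 + 23·k. Then 23·k ≡ 2 − 6 ≡ 7 (mod 11).
Need 23⁻¹ mod 11. Extended Euclid on (11, 1):
11 = 11×1 + 0
23⁻¹ ≡ 1 (mod 11), so k ≡ 1·7 ≡ 7 (mod 11).
x = 6 + 23·7 = 167.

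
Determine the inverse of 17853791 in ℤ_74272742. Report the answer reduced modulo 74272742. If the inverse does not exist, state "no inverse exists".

24536367

Apply the Euclidean algorithm to 74272742 and 17853791:
74272742 = 4×17853791 + 2857578
17853791 = 6×2857578 + 708323
2857578 = 4×708323 + 24286
708323 = 29×24286 + 4029
24286 = 6×4029 + 112
4029 = 35×112 + 109
112 = 1×109 + 3
109 = 36×3 + 1
3 = 3×1 + 0
gcd = 1, so the inverse exists. Back-substitute:
1 = 109 − 36·3
1 = −36·112 + 37·109
1 = 37·4029 − 1331·112
1 = −1331·24286 + 8023·4029
1 = 8023·708323 − 233998·24286
1 = −233998·2857578 + 944015·708323
1 = 944015·17853791 − 5898088·2857578
1 = −5898088·74272742 + 24536367·17853791
So 17853791·24536367 ≡ 1 (mod 74272742).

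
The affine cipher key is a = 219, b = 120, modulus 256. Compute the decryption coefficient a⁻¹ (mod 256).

83

gcd(256, 219) by repeated division:
256 = 1*219 + 37
219 = 5*37 + 34
37 = 1*34 + 3
34 = 11*3 + 1
3 = 3*1 + 0
Since gcd(219, 256) = 1, back-substitute to write 1 as a combination:
1 = 34 − 11·3
1 = −11·37 + 12·34
1 = 12·219 − 71·37
1 = −71·256 + 83·219
So 219·83 ≡ 1 (mod 256).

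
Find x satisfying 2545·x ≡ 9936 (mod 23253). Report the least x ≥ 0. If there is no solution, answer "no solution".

4554

First find gcd(2545, 23253):
23253 = 9×2545 + 348
2545 = 7×348 + 109
348 = 3×109 + 21
109 = 5×21 + 4
21 = 5×4 + 1
4 = 4×1 + 0
gcd = 1, so a unique solution mod 23253 exists.
Back-substitute for the Bézout coefficients:
1 = 21 − 5·4
1 = −5·109 + 26·21
1 = 26·348 − 83·109
1 = −83·2545 + 607·348
1 = 607·23253 − 5546·2545
So 2545·(-5546) ≡ 1 (mod 23253), giving 2545⁻¹ ≡ 17707.
x ≡ 2545⁻¹·9936 ≡ 17707·9936 ≡ 4554 (mod 23253).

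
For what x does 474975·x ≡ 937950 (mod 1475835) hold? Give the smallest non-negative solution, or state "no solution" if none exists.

First find gcd(474975, 1475835):
1475835 = 3*474975 + 50910
474975 = 9*50910 + 16785
50910 = 3*16785 + 555
16785 = 30*555 + 135
555 = 4*135 + 15
135 = 9*15 + 0
gcd = 15 and 15 | 937950, so solutions exist. Divide through by 15: 31665x ≡ 62530 (mod 98389).
Now find 31665⁻¹ mod 98389:
98389 = 3×31665 + 3394
31665 = 9×3394 + 1119
3394 = 3×1119 + 37
1119 = 30×37 + 9
37 = 4×9 + 1
9 = 9×1 + 0
Back-substitute:
1 = 37 − 4·9
1 = −4·1119 + 121·37
1 = 121·3394 − 367·1119
1 = −367·31665 + 3424·3394
1 = 3424·98389 − 10639·31665
So 31665·(-10639) ≡ 1 (mod 98389), i.e. 31665⁻¹ ≡ 87750.
Then x ≡ 87750·62530 ≡ 49748 (mod 98389); the smallest non-negative solution is x = 49748.

49748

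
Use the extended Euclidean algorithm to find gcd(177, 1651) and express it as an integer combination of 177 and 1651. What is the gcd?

Euclidean algorithm:
1651 = 9*177 + 58
177 = 3*58 + 3
58 = 19*3 + 1
3 = 3*1 + 0
gcd(177, 1651) = 1.
Working backward:
1 = 58 − 19·3
1 = −19·177 + 58·58
1 = 58·1651 − 541·177
So 1 = (58)·1651 + (-541)·177.

1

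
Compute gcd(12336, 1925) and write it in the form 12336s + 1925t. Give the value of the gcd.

1

Euclidean algorithm:
12336 = 6×1925 + 786
1925 = 2×786 + 353
786 = 2×353 + 80
353 = 4×80 + 33
80 = 2×33 + 14
33 = 2×14 + 5
14 = 2×5 + 4
5 = 1×4 + 1
4 = 4×1 + 0
gcd(12336, 1925) = 1.
Express as a combination:
1 = 5 − 4
1 = −14 + 3·5
1 = 3·33 − 7·14
1 = −7·80 + 17·33
1 = 17·353 − 75·80
1 = −75·786 + 167·353
1 = 167·1925 − 409·786
1 = −409·12336 + 2621·1925
So 1 = (-409)·12336 + (2621)·1925.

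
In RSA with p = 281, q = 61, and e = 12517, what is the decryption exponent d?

8653

φ(n) = (p−1)(q−1) = 280·60 = 16800.
Need d with 12517·d ≡ 1 (mod 16800). Apply the extended Euclidean algorithm:
16800 = 1·12517 + 4283
12517 = 2·4283 + 3951
4283 = 1·3951 + 332
3951 = 11·332 + 299
332 = 1·299 + 33
299 = 9·33 + 2
33 = 16·2 + 1
2 = 2·1 + 0
Back-substitute:
1 = 33 − 16·2
1 = −16·299 + 145·33
1 = 145·332 − 161·299
1 = −161·3951 + 1916·332
1 = 1916·4283 − 2077·3951
1 = −2077·12517 + 6070·4283
1 = 6070·16800 − 8147·12517
So 12517·(-8147) ≡ 1 (mod 16800), hence d ≡ -8147 ≡ 8653 (mod 16800).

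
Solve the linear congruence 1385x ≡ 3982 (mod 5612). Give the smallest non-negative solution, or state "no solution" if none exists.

870

First find gcd(1385, 5612):
5612 = 4×1385 + 72
1385 = 19×72 + 17
72 = 4×17 + 4
17 = 4×4 + 1
4 = 4×1 + 0
gcd = 1, so a unique solution mod 5612 exists.
Back-substitute for the Bézout coefficients:
1 = 17 − 4·4
1 = −4·72 + 17·17
1 = 17·1385 − 327·72
1 = −327·5612 + 1325·1385
So 1385·(1325) ≡ 1 (mod 5612), giving 1385⁻¹ ≡ 1325.
x ≡ 1385⁻¹·3982 ≡ 1325·3982 ≡ 870 (mod 5612).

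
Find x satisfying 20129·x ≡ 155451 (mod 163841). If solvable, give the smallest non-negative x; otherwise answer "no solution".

11631

First find gcd(20129, 163841):
163841 = 8*20129 + 2809
20129 = 7*2809 + 466
2809 = 6*466 + 13
466 = 35*13 + 11
13 = 1*11 + 2
11 = 5*2 + 1
2 = 2*1 + 0
gcd = 1, so a unique solution mod 163841 exists.
Back-substitute for the Bézout coefficients:
1 = 11 − 5·2
1 = −5·13 + 6·11
1 = 6·466 − 215·13
1 = −215·2809 + 1296·466
1 = 1296·20129 − 9287·2809
1 = −9287·163841 + 75592·20129
So 20129·(75592) ≡ 1 (mod 163841), giving 20129⁻¹ ≡ 75592.
x ≡ 20129⁻¹·155451 ≡ 75592·155451 ≡ 11631 (mod 163841).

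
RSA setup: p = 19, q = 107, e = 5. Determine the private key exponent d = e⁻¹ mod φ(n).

1145

φ(n) = (p−1)(q−1) = 18·106 = 1908.
Need d with 5·d ≡ 1 (mod 1908). Apply the extended Euclidean algorithm:
1908 = 381·5 + 3
5 = 1·3 + 2
3 = 1·2 + 1
2 = 2·1 + 0
Back-substitute:
1 = 3 − 2
1 = −5 + 2·3
1 = 2·1908 − 763·5
So 5·(-763) ≡ 1 (mod 1908), hence d ≡ -763 ≡ 1145 (mod 1908).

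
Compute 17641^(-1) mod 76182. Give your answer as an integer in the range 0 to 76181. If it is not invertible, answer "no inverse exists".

34945

Extended Euclidean algorithm:
76182 = 4·17641 + 5618
17641 = 3·5618 + 787
5618 = 7·787 + 109
787 = 7·109 + 24
109 = 4·24 + 13
24 = 1·13 + 11
13 = 1·11 + 2
11 = 5·2 + 1
2 = 2·1 + 0
gcd = 1, so the inverse exists. Back-substitute:
1 = 11 − 5·2
1 = −5·13 + 6·11
1 = 6·24 − 11·13
1 = −11·109 + 50·24
1 = 50·787 − 361·109
1 = −361·5618 + 2577·787
1 = 2577·17641 − 8092·5618
1 = −8092·76182 + 34945·17641
So 17641·34945 ≡ 1 (mod 76182).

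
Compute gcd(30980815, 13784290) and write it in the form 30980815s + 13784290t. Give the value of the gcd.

Apply Euclid's algorithm to 30980815 and 13784290:
30980815 = 2×13784290 + 3412235
13784290 = 4×3412235 + 135350
3412235 = 25×135350 + 28485
135350 = 4×28485 + 21410
28485 = 1×21410 + 7075
21410 = 3×7075 + 185
7075 = 38×185 + 45
185 = 4×45 + 5
45 = 9×5 + 0
gcd(30980815, 13784290) = 5.
Express as a combination:
5 = 185 − 4·45
5 = −4·7075 + 153·185
5 = 153·21410 − 463·7075
5 = −463·28485 + 616·21410
5 = 616·135350 − 2927·28485
5 = −2927·3412235 + 73791·135350
5 = 73791·13784290 − 298091·3412235
5 = −298091·30980815 + 669973·13784290
So 5 = (-298091)·30980815 + (669973)·13784290.

5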